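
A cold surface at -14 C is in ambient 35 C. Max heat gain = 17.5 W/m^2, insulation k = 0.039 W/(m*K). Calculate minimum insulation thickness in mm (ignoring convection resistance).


dT = 35 - (-14) = 49 K
thickness = k * dT / q_max * 1000
thickness = 0.039 * 49 / 17.5 * 1000
thickness = 109.2 mm

109.2


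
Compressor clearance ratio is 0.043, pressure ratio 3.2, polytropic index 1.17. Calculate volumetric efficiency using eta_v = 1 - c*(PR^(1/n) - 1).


PR^(1/n) = 3.2^(1/1.17) = 2.70241547
eta_v = 1 - 0.043 * (2.70241547 - 1)
eta_v = 0.9268

0.9268


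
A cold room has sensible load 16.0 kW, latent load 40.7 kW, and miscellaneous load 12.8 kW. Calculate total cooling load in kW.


Q_total = Q_s + Q_l + Q_misc
Q_total = 16.0 + 40.7 + 12.8
Q_total = 69.5 kW

69.5


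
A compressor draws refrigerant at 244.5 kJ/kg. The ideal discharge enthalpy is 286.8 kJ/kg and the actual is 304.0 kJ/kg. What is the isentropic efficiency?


dh_ideal = 286.8 - 244.5 = 42.3 kJ/kg
dh_actual = 304.0 - 244.5 = 59.5 kJ/kg
eta_s = dh_ideal / dh_actual = 42.3 / 59.5
eta_s = 0.7109

0.7109


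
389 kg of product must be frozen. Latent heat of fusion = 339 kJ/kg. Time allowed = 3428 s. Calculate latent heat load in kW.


Q_lat = m * h_fg / t
Q_lat = 389 * 339 / 3428
Q_lat = 38.47 kW

38.47


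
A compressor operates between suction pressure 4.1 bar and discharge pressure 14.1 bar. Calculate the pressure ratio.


PR = P_high / P_low
PR = 14.1 / 4.1
PR = 3.439

3.439


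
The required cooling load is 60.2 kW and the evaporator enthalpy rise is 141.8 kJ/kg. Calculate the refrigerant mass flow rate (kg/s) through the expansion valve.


m_dot = Q / dh
m_dot = 60.2 / 141.8
m_dot = 0.4245 kg/s

0.4245


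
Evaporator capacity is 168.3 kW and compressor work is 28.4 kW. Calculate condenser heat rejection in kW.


Q_cond = Q_evap + W
Q_cond = 168.3 + 28.4
Q_cond = 196.7 kW

196.7


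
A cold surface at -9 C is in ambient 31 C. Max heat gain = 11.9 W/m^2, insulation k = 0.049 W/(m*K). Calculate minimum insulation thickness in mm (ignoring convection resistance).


dT = 31 - (-9) = 40 K
thickness = k * dT / q_max * 1000
thickness = 0.049 * 40 / 11.9 * 1000
thickness = 164.7 mm

164.7


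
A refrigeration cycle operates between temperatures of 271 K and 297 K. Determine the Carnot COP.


dT = 297 - 271 = 26 K
COP_carnot = T_cold / dT = 271 / 26
COP_carnot = 10.423

10.423


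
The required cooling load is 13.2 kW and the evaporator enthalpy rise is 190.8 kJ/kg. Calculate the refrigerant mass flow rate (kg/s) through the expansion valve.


m_dot = Q / dh
m_dot = 13.2 / 190.8
m_dot = 0.0692 kg/s

0.0692


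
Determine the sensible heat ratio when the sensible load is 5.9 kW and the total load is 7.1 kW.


SHR = Q_sensible / Q_total
SHR = 5.9 / 7.1
SHR = 0.831

0.831


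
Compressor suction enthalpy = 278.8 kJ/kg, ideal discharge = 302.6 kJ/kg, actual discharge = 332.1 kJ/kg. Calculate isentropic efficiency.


dh_ideal = 302.6 - 278.8 = 23.8 kJ/kg
dh_actual = 332.1 - 278.8 = 53.3 kJ/kg
eta_s = dh_ideal / dh_actual = 23.8 / 53.3
eta_s = 0.4465

0.4465


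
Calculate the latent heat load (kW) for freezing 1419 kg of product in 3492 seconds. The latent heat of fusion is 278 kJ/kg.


Q_lat = m * h_fg / t
Q_lat = 1419 * 278 / 3492
Q_lat = 112.97 kW

112.97


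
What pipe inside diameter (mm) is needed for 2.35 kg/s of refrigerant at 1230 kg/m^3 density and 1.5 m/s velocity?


A = m_dot / (rho * v) = 2.35 / (1230 * 1.5) = 0.001273712737 m^2
d = sqrt(4*A/pi) * 1000
d = 40.3 mm

40.3


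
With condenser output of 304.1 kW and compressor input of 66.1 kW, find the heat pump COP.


COP_hp = Q_cond / W
COP_hp = 304.1 / 66.1
COP_hp = 4.601

4.601


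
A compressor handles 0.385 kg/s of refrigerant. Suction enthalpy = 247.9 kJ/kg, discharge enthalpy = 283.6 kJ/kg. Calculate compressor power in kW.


dh = 283.6 - 247.9 = 35.7 kJ/kg
W = m_dot * dh = 0.385 * 35.7 = 13.74 kW

13.74


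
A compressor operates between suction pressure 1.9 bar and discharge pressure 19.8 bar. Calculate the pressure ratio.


PR = P_high / P_low
PR = 19.8 / 1.9
PR = 10.421

10.421


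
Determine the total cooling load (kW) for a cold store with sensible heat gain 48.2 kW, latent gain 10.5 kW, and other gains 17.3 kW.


Q_total = Q_s + Q_l + Q_misc
Q_total = 48.2 + 10.5 + 17.3
Q_total = 76.0 kW

76.0


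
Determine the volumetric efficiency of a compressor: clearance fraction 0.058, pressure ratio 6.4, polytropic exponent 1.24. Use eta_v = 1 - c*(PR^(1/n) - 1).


PR^(1/n) = 6.4^(1/1.24) = 4.46832898
eta_v = 1 - 0.058 * (4.46832898 - 1)
eta_v = 0.7988

0.7988


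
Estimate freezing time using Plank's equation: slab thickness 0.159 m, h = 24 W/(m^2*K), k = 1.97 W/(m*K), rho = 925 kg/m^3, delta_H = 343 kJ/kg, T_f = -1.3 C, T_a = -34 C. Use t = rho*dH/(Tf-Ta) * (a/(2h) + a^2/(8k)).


dT = -1.3 - (-34) = 32.7 K
term1 = a/(2h) = 0.159/(2*24) = 0.0033125
term2 = a^2/(8k) = 0.159^2/(8*1.97) = 0.001604124365
t = rho*dH*1000/dT * (term1 + term2)
t = 925*343*1000/32.7 * (0.0033125 + 0.001604124365)
t = 47704 s

47704


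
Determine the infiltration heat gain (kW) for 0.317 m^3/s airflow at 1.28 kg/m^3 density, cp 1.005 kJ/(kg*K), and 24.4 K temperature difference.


Q = V_dot * rho * cp * dT
Q = 0.317 * 1.28 * 1.005 * 24.4
Q = 9.95 kW

9.95


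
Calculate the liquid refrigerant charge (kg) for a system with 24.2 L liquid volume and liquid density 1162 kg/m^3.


Charge = V * rho / 1000
Charge = 24.2 * 1162 / 1000
Charge = 28.12 kg

28.12


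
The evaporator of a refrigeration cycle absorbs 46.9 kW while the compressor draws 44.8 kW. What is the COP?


COP = Q_evap / W
COP = 46.9 / 44.8
COP = 1.047

1.047


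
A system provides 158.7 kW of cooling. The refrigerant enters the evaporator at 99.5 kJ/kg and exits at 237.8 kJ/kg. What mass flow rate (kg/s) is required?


dh = 237.8 - 99.5 = 138.3 kJ/kg
m_dot = Q / dh = 158.7 / 138.3 = 1.1475 kg/s

1.1475


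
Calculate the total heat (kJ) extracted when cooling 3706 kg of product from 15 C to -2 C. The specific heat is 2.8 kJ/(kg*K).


dT = 15 - (-2) = 17 K
Q = m * cp * dT = 3706 * 2.8 * 17
Q = 176406 kJ

176406


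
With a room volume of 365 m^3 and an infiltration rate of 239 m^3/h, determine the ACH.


ACH = flow / volume
ACH = 239 / 365
ACH = 0.655

0.655


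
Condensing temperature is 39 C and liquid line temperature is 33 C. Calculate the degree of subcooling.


Subcooling = T_cond - T_liquid
Subcooling = 39 - 33
Subcooling = 6 K

6


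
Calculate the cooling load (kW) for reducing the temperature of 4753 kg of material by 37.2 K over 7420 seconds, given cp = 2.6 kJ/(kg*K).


Q = m * cp * dT / t
Q = 4753 * 2.6 * 37.2 / 7420
Q = 61.956 kW

61.956


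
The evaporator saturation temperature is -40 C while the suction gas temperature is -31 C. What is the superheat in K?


Superheat = T_suction - T_evap
Superheat = -31 - (-40)
Superheat = 9 K

9


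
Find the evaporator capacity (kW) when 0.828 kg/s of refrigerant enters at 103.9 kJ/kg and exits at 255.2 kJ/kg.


dh = 255.2 - 103.9 = 151.3 kJ/kg
Q_evap = m_dot * dh = 0.828 * 151.3
Q_evap = 125.28 kW

125.28


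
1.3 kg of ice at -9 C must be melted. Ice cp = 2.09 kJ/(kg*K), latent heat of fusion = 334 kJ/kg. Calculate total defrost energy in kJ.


Sensible heat = cp * dT = 2.09 * 9 = 18.81 kJ/kg
Total per kg = 18.81 + 334 = 352.81 kJ/kg
Q = m * total = 1.3 * 352.81
Q = 458.7 kJ

458.7


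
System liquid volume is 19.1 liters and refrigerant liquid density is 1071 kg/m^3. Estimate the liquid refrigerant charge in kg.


Charge = V * rho / 1000
Charge = 19.1 * 1071 / 1000
Charge = 20.46 kg

20.46


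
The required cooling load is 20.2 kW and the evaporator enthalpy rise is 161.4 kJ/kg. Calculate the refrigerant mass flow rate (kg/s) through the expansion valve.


m_dot = Q / dh
m_dot = 20.2 / 161.4
m_dot = 0.1252 kg/s

0.1252


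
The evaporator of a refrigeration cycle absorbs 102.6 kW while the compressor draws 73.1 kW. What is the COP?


COP = Q_evap / W
COP = 102.6 / 73.1
COP = 1.404

1.404


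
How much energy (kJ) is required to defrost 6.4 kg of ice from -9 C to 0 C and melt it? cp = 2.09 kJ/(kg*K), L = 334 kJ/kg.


Sensible heat = cp * dT = 2.09 * 9 = 18.81 kJ/kg
Total per kg = 18.81 + 334 = 352.81 kJ/kg
Q = m * total = 6.4 * 352.81
Q = 2258.0 kJ

2258.0


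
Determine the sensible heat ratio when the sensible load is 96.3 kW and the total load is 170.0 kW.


SHR = Q_sensible / Q_total
SHR = 96.3 / 170.0
SHR = 0.566

0.566


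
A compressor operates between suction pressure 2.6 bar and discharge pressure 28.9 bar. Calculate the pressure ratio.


PR = P_high / P_low
PR = 28.9 / 2.6
PR = 11.115

11.115


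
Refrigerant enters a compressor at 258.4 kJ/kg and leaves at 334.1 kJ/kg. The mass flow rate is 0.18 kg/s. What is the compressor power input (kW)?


dh = 334.1 - 258.4 = 75.7 kJ/kg
W = m_dot * dh = 0.18 * 75.7 = 13.63 kW

13.63


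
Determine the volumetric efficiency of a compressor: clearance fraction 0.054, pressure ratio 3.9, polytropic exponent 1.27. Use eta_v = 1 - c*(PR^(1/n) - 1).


PR^(1/n) = 3.9^(1/1.27) = 2.92015028
eta_v = 1 - 0.054 * (2.92015028 - 1)
eta_v = 0.8963

0.8963


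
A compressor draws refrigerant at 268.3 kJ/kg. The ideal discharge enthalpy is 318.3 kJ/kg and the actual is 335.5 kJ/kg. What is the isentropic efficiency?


dh_ideal = 318.3 - 268.3 = 50.0 kJ/kg
dh_actual = 335.5 - 268.3 = 67.2 kJ/kg
eta_s = dh_ideal / dh_actual = 50.0 / 67.2
eta_s = 0.744

0.744


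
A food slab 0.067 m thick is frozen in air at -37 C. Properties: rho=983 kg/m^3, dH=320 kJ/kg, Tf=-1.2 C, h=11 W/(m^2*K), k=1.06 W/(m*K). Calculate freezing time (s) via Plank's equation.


dT = -1.2 - (-37) = 35.8 K
term1 = a/(2h) = 0.067/(2*11) = 0.003045454545
term2 = a^2/(8k) = 0.067^2/(8*1.06) = 0.0005293632075
t = rho*dH*1000/dT * (term1 + term2)
t = 983*320*1000/35.8 * (0.003045454545 + 0.0005293632075)
t = 31410 s

31410


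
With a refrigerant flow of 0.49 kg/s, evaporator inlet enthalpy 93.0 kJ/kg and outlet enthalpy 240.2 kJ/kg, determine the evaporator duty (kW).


dh = 240.2 - 93.0 = 147.2 kJ/kg
Q_evap = m_dot * dh = 0.49 * 147.2
Q_evap = 72.13 kW

72.13


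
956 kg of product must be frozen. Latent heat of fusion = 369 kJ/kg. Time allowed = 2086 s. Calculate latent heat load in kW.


Q_lat = m * h_fg / t
Q_lat = 956 * 369 / 2086
Q_lat = 169.11 kW

169.11


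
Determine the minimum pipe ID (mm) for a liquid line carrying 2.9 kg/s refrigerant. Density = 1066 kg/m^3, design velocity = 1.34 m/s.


A = m_dot / (rho * v) = 2.9 / (1066 * 1.34) = 0.002030186777 m^2
d = sqrt(4*A/pi) * 1000
d = 50.8 mm

50.8


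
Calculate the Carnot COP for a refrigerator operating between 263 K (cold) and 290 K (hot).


dT = 290 - 263 = 27 K
COP_carnot = T_cold / dT = 263 / 27
COP_carnot = 9.741

9.741


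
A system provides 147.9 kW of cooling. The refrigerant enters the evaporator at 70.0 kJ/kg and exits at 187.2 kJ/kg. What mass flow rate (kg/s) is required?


dh = 187.2 - 70.0 = 117.2 kJ/kg
m_dot = Q / dh = 147.9 / 117.2 = 1.2619 kg/s

1.2619


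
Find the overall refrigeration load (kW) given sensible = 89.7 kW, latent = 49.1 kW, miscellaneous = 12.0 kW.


Q_total = Q_s + Q_l + Q_misc
Q_total = 89.7 + 49.1 + 12.0
Q_total = 150.8 kW

150.8


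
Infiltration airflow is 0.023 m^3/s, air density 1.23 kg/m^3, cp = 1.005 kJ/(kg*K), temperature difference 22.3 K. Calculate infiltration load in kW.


Q = V_dot * rho * cp * dT
Q = 0.023 * 1.23 * 1.005 * 22.3
Q = 0.634 kW

0.634


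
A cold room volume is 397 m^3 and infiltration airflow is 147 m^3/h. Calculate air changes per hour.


ACH = flow / volume
ACH = 147 / 397
ACH = 0.37

0.37


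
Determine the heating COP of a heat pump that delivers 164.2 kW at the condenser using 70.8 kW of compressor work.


COP_hp = Q_cond / W
COP_hp = 164.2 / 70.8
COP_hp = 2.319

2.319


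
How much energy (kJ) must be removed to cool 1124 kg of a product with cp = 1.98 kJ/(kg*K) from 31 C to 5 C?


dT = 31 - (5) = 26 K
Q = m * cp * dT = 1124 * 1.98 * 26
Q = 57864 kJ

57864


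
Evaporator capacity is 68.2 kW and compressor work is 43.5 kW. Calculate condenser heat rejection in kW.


Q_cond = Q_evap + W
Q_cond = 68.2 + 43.5
Q_cond = 111.7 kW

111.7


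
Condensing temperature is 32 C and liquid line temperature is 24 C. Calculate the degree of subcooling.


Subcooling = T_cond - T_liquid
Subcooling = 32 - 24
Subcooling = 8 K

8


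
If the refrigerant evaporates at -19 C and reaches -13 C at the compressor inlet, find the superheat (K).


Superheat = T_suction - T_evap
Superheat = -13 - (-19)
Superheat = 6 K

6


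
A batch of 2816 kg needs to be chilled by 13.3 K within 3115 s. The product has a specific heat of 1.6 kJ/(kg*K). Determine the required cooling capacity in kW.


Q = m * cp * dT / t
Q = 2816 * 1.6 * 13.3 / 3115
Q = 19.237 kW

19.237


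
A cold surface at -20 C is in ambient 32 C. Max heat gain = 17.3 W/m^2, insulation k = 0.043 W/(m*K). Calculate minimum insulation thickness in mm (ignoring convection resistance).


dT = 32 - (-20) = 52 K
thickness = k * dT / q_max * 1000
thickness = 0.043 * 52 / 17.3 * 1000
thickness = 129.2 mm

129.2


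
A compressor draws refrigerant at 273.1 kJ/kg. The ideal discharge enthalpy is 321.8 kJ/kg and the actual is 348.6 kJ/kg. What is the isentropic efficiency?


dh_ideal = 321.8 - 273.1 = 48.7 kJ/kg
dh_actual = 348.6 - 273.1 = 75.5 kJ/kg
eta_s = dh_ideal / dh_actual = 48.7 / 75.5
eta_s = 0.645

0.645


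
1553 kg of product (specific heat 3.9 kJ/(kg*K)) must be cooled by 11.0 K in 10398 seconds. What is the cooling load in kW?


Q = m * cp * dT / t
Q = 1553 * 3.9 * 11.0 / 10398
Q = 6.407 kW

6.407


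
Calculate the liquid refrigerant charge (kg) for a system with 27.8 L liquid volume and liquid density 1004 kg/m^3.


Charge = V * rho / 1000
Charge = 27.8 * 1004 / 1000
Charge = 27.91 kg

27.91


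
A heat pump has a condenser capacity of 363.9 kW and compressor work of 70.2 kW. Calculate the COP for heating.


COP_hp = Q_cond / W
COP_hp = 363.9 / 70.2
COP_hp = 5.184

5.184


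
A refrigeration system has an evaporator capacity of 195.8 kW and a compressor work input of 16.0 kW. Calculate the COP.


COP = Q_evap / W
COP = 195.8 / 16.0
COP = 12.238

12.238


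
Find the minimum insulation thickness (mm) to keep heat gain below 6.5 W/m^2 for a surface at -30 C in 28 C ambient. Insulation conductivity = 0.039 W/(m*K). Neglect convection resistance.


dT = 28 - (-30) = 58 K
thickness = k * dT / q_max * 1000
thickness = 0.039 * 58 / 6.5 * 1000
thickness = 348.0 mm

348.0


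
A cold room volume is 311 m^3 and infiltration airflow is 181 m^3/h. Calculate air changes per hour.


ACH = flow / volume
ACH = 181 / 311
ACH = 0.582

0.582


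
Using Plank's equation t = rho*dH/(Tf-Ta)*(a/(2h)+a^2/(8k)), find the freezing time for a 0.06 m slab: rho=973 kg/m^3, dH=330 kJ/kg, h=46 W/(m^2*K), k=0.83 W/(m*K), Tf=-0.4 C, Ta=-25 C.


dT = -0.4 - (-25) = 24.6 K
term1 = a/(2h) = 0.06/(2*46) = 0.000652173913
term2 = a^2/(8k) = 0.06^2/(8*0.83) = 0.0005421686747
t = rho*dH*1000/dT * (term1 + term2)
t = 973*330*1000/24.6 * (0.000652173913 + 0.0005421686747)
t = 15589 s

15589


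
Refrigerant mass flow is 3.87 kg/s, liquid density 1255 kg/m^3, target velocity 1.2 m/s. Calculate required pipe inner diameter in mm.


A = m_dot / (rho * v) = 3.87 / (1255 * 1.2) = 0.002569721116 m^2
d = sqrt(4*A/pi) * 1000
d = 57.2 mm

57.2


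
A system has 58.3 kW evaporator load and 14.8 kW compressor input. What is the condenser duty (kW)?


Q_cond = Q_evap + W
Q_cond = 58.3 + 14.8
Q_cond = 73.1 kW

73.1


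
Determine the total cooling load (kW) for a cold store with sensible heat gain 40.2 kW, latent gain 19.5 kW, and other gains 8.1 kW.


Q_total = Q_s + Q_l + Q_misc
Q_total = 40.2 + 19.5 + 8.1
Q_total = 67.8 kW

67.8


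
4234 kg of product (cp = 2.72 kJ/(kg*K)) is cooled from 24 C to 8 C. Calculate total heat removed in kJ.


dT = 24 - (8) = 16 K
Q = m * cp * dT = 4234 * 2.72 * 16
Q = 184264 kJ

184264


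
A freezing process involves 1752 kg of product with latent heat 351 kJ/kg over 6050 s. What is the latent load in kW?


Q_lat = m * h_fg / t
Q_lat = 1752 * 351 / 6050
Q_lat = 101.64 kW

101.64


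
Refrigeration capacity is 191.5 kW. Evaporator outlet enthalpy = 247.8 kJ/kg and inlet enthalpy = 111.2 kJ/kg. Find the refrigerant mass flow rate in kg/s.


dh = 247.8 - 111.2 = 136.6 kJ/kg
m_dot = Q / dh = 191.5 / 136.6 = 1.4019 kg/s

1.4019


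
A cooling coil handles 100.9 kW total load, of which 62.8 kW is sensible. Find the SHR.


SHR = Q_sensible / Q_total
SHR = 62.8 / 100.9
SHR = 0.622

0.622


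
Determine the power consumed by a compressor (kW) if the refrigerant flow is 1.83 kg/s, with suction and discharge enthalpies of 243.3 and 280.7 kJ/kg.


dh = 280.7 - 243.3 = 37.4 kJ/kg
W = m_dot * dh = 1.83 * 37.4 = 68.44 kW

68.44


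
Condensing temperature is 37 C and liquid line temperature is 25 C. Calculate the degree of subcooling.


Subcooling = T_cond - T_liquid
Subcooling = 37 - 25
Subcooling = 12 K

12


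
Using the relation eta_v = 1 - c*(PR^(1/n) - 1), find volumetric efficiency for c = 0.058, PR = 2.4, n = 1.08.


PR^(1/n) = 2.4^(1/1.08) = 2.24930033
eta_v = 1 - 0.058 * (2.24930033 - 1)
eta_v = 0.9275

0.9275


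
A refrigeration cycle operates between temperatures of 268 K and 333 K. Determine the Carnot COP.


dT = 333 - 268 = 65 K
COP_carnot = T_cold / dT = 268 / 65
COP_carnot = 4.123

4.123


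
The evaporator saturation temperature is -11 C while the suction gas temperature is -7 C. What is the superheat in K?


Superheat = T_suction - T_evap
Superheat = -7 - (-11)
Superheat = 4 K

4


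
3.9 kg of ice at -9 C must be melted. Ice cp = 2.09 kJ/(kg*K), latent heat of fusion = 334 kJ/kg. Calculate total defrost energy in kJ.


Sensible heat = cp * dT = 2.09 * 9 = 18.81 kJ/kg
Total per kg = 18.81 + 334 = 352.81 kJ/kg
Q = m * total = 3.9 * 352.81
Q = 1376.0 kJ

1376.0


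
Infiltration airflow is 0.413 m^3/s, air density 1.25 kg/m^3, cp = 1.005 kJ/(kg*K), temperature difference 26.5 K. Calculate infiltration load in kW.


Q = V_dot * rho * cp * dT
Q = 0.413 * 1.25 * 1.005 * 26.5
Q = 13.749 kW

13.749


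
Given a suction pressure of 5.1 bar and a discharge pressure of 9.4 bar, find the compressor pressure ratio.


PR = P_high / P_low
PR = 9.4 / 5.1
PR = 1.843

1.843


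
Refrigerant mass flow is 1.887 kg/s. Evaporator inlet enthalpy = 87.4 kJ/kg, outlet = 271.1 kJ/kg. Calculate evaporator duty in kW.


dh = 271.1 - 87.4 = 183.7 kJ/kg
Q_evap = m_dot * dh = 1.887 * 183.7
Q_evap = 346.64 kW

346.64


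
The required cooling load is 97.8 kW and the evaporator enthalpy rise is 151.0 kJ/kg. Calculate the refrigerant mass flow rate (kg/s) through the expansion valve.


m_dot = Q / dh
m_dot = 97.8 / 151.0
m_dot = 0.6477 kg/s

0.6477


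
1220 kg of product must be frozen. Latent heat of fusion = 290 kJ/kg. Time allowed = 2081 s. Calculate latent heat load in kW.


Q_lat = m * h_fg / t
Q_lat = 1220 * 290 / 2081
Q_lat = 170.01 kW

170.01


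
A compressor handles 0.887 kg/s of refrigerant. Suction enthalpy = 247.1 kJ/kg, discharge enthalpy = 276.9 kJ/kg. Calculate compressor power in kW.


dh = 276.9 - 247.1 = 29.8 kJ/kg
W = m_dot * dh = 0.887 * 29.8 = 26.43 kW

26.43


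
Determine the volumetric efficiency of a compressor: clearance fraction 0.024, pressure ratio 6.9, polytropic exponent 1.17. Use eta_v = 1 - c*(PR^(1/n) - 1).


PR^(1/n) = 6.9^(1/1.17) = 5.21152751
eta_v = 1 - 0.024 * (5.21152751 - 1)
eta_v = 0.8989

0.8989


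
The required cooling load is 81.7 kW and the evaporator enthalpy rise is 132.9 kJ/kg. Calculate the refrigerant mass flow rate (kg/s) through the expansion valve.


m_dot = Q / dh
m_dot = 81.7 / 132.9
m_dot = 0.6147 kg/s

0.6147


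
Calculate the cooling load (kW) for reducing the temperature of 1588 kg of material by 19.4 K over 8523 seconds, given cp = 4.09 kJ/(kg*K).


Q = m * cp * dT / t
Q = 1588 * 4.09 * 19.4 / 8523
Q = 14.784 kW

14.784


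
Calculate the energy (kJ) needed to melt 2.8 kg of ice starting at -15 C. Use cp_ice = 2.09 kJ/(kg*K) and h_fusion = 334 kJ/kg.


Sensible heat = cp * dT = 2.09 * 15 = 31.35 kJ/kg
Total per kg = 31.35 + 334 = 365.35 kJ/kg
Q = m * total = 2.8 * 365.35
Q = 1023.0 kJ

1023.0


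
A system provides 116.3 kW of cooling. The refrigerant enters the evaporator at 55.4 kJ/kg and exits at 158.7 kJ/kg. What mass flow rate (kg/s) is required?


dh = 158.7 - 55.4 = 103.3 kJ/kg
m_dot = Q / dh = 116.3 / 103.3 = 1.1258 kg/s

1.1258


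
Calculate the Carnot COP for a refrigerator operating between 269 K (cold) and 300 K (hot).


dT = 300 - 269 = 31 K
COP_carnot = T_cold / dT = 269 / 31
COP_carnot = 8.677

8.677


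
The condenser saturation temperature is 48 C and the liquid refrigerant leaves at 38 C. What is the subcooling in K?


Subcooling = T_cond - T_liquid
Subcooling = 48 - 38
Subcooling = 10 K

10


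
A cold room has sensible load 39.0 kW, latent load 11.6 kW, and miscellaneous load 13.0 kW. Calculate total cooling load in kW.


Q_total = Q_s + Q_l + Q_misc
Q_total = 39.0 + 11.6 + 13.0
Q_total = 63.6 kW

63.6


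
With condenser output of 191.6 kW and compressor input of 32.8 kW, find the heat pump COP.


COP_hp = Q_cond / W
COP_hp = 191.6 / 32.8
COP_hp = 5.841

5.841


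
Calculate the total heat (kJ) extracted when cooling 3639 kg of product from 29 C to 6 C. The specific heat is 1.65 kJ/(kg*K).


dT = 29 - (6) = 23 K
Q = m * cp * dT = 3639 * 1.65 * 23
Q = 138100 kJ

138100


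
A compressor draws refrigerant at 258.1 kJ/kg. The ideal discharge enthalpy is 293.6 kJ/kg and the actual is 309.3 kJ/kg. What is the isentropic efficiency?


dh_ideal = 293.6 - 258.1 = 35.5 kJ/kg
dh_actual = 309.3 - 258.1 = 51.2 kJ/kg
eta_s = dh_ideal / dh_actual = 35.5 / 51.2
eta_s = 0.6934

0.6934


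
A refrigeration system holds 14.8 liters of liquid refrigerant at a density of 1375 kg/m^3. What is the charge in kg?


Charge = V * rho / 1000
Charge = 14.8 * 1375 / 1000
Charge = 20.35 kg

20.35


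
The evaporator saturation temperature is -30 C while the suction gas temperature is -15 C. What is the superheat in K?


Superheat = T_suction - T_evap
Superheat = -15 - (-30)
Superheat = 15 K

15


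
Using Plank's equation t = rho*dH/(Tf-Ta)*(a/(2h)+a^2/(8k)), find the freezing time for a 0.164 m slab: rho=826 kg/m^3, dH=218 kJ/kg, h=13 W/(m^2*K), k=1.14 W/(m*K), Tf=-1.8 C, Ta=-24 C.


dT = -1.8 - (-24) = 22.2 K
term1 = a/(2h) = 0.164/(2*13) = 0.006307692308
term2 = a^2/(8k) = 0.164^2/(8*1.14) = 0.002949122807
t = rho*dH*1000/dT * (term1 + term2)
t = 826*218*1000/22.2 * (0.006307692308 + 0.002949122807)
t = 75084 s

75084


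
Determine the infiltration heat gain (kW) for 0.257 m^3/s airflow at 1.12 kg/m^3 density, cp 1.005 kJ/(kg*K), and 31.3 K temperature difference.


Q = V_dot * rho * cp * dT
Q = 0.257 * 1.12 * 1.005 * 31.3
Q = 9.054 kW

9.054


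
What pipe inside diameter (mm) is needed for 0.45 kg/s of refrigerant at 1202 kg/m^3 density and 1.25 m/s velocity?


A = m_dot / (rho * v) = 0.45 / (1202 * 1.25) = 0.0002995008319 m^2
d = sqrt(4*A/pi) * 1000
d = 19.5 mm

19.5


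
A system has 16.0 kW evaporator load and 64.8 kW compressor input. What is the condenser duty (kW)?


Q_cond = Q_evap + W
Q_cond = 16.0 + 64.8
Q_cond = 80.8 kW

80.8


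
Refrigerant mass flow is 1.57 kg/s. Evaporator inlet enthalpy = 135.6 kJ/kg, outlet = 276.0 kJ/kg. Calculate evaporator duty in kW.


dh = 276.0 - 135.6 = 140.4 kJ/kg
Q_evap = m_dot * dh = 1.57 * 140.4
Q_evap = 220.43 kW

220.43


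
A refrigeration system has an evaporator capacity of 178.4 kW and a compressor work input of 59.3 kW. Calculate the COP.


COP = Q_evap / W
COP = 178.4 / 59.3
COP = 3.008

3.008


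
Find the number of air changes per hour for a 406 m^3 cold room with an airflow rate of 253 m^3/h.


ACH = flow / volume
ACH = 253 / 406
ACH = 0.623

0.623


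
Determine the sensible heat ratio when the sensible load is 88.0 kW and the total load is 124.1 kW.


SHR = Q_sensible / Q_total
SHR = 88.0 / 124.1
SHR = 0.709

0.709


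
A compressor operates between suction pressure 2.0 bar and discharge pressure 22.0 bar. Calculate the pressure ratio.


PR = P_high / P_low
PR = 22.0 / 2.0
PR = 11.0

11.0


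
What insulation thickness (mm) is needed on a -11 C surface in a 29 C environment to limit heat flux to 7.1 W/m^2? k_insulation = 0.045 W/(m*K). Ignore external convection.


dT = 29 - (-11) = 40 K
thickness = k * dT / q_max * 1000
thickness = 0.045 * 40 / 7.1 * 1000
thickness = 253.5 mm

253.5


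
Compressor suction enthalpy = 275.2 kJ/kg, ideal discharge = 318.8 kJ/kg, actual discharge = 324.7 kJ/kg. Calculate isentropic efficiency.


dh_ideal = 318.8 - 275.2 = 43.6 kJ/kg
dh_actual = 324.7 - 275.2 = 49.5 kJ/kg
eta_s = dh_ideal / dh_actual = 43.6 / 49.5
eta_s = 0.8808

0.8808


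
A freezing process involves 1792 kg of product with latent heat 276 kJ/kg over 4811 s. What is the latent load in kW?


Q_lat = m * h_fg / t
Q_lat = 1792 * 276 / 4811
Q_lat = 102.8 kW

102.8


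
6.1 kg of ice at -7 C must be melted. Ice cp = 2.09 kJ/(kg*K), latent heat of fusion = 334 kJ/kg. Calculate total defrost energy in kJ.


Sensible heat = cp * dT = 2.09 * 7 = 14.63 kJ/kg
Total per kg = 14.63 + 334 = 348.63 kJ/kg
Q = m * total = 6.1 * 348.63
Q = 2126.6 kJ

2126.6


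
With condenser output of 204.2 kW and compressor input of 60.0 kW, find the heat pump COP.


COP_hp = Q_cond / W
COP_hp = 204.2 / 60.0
COP_hp = 3.403

3.403


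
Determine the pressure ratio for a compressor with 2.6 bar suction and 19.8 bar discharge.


PR = P_high / P_low
PR = 19.8 / 2.6
PR = 7.615

7.615


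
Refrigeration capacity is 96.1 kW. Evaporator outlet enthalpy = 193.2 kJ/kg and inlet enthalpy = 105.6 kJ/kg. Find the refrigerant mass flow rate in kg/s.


dh = 193.2 - 105.6 = 87.6 kJ/kg
m_dot = Q / dh = 96.1 / 87.6 = 1.097 kg/s

1.097


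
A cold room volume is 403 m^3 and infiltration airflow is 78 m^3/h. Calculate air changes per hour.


ACH = flow / volume
ACH = 78 / 403
ACH = 0.194

0.194


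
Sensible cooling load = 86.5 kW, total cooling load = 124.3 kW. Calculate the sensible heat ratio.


SHR = Q_sensible / Q_total
SHR = 86.5 / 124.3
SHR = 0.696

0.696


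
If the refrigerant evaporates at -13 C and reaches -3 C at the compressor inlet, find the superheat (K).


Superheat = T_suction - T_evap
Superheat = -3 - (-13)
Superheat = 10 K

10


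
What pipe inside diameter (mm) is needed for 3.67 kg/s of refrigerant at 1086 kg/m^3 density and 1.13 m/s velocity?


A = m_dot / (rho * v) = 3.67 / (1086 * 1.13) = 0.002990596327 m^2
d = sqrt(4*A/pi) * 1000
d = 61.7 mm

61.7


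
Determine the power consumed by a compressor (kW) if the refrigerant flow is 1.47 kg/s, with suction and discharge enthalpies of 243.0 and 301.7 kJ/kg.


dh = 301.7 - 243.0 = 58.7 kJ/kg
W = m_dot * dh = 1.47 * 58.7 = 86.29 kW

86.29


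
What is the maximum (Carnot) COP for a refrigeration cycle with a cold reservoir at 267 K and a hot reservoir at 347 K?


dT = 347 - 267 = 80 K
COP_carnot = T_cold / dT = 267 / 80
COP_carnot = 3.338

3.338


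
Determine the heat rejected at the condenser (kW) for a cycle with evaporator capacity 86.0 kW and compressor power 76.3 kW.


Q_cond = Q_evap + W
Q_cond = 86.0 + 76.3
Q_cond = 162.3 kW

162.3


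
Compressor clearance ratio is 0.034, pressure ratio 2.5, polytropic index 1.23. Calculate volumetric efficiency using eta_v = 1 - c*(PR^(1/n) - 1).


PR^(1/n) = 2.5^(1/1.23) = 2.10633994
eta_v = 1 - 0.034 * (2.10633994 - 1)
eta_v = 0.9624

0.9624


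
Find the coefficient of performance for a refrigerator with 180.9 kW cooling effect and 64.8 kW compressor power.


COP = Q_evap / W
COP = 180.9 / 64.8
COP = 2.792

2.792


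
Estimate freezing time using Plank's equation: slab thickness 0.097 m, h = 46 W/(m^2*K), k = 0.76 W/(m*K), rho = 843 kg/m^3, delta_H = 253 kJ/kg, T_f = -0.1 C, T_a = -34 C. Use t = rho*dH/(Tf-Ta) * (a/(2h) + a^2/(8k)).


dT = -0.1 - (-34) = 33.9 K
term1 = a/(2h) = 0.097/(2*46) = 0.001054347826
term2 = a^2/(8k) = 0.097^2/(8*0.76) = 0.001547532895
t = rho*dH*1000/dT * (term1 + term2)
t = 843*253*1000/33.9 * (0.001054347826 + 0.001547532895)
t = 16370 s

16370


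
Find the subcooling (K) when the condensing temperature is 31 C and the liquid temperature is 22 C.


Subcooling = T_cond - T_liquid
Subcooling = 31 - 22
Subcooling = 9 K

9


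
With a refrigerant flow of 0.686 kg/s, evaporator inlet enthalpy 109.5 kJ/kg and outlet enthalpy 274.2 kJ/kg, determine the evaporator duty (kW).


dh = 274.2 - 109.5 = 164.7 kJ/kg
Q_evap = m_dot * dh = 0.686 * 164.7
Q_evap = 112.98 kW

112.98


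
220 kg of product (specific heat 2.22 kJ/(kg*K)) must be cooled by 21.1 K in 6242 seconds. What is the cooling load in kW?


Q = m * cp * dT / t
Q = 220 * 2.22 * 21.1 / 6242
Q = 1.651 kW

1.651


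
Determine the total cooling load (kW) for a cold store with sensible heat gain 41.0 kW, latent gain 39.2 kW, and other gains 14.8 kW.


Q_total = Q_s + Q_l + Q_misc
Q_total = 41.0 + 39.2 + 14.8
Q_total = 95.0 kW

95.0


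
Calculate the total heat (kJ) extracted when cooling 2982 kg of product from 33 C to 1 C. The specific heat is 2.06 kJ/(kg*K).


dT = 33 - (1) = 32 K
Q = m * cp * dT = 2982 * 2.06 * 32
Q = 196573 kJ

196573


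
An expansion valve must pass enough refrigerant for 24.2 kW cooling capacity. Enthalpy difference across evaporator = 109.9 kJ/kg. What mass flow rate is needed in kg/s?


m_dot = Q / dh
m_dot = 24.2 / 109.9
m_dot = 0.2202 kg/s

0.2202


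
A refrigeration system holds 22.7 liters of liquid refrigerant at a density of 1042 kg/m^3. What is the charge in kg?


Charge = V * rho / 1000
Charge = 22.7 * 1042 / 1000
Charge = 23.65 kg

23.65


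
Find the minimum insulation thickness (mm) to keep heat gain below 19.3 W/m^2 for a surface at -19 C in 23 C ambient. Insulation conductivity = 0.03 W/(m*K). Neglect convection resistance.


dT = 23 - (-19) = 42 K
thickness = k * dT / q_max * 1000
thickness = 0.03 * 42 / 19.3 * 1000
thickness = 65.3 mm

65.3


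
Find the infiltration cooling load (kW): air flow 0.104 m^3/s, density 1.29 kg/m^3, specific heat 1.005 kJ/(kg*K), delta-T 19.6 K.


Q = V_dot * rho * cp * dT
Q = 0.104 * 1.29 * 1.005 * 19.6
Q = 2.643 kW

2.643


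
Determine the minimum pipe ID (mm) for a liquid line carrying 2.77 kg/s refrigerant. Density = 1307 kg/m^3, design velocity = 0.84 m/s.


A = m_dot / (rho * v) = 2.77 / (1307 * 0.84) = 0.002523044413 m^2
d = sqrt(4*A/pi) * 1000
d = 56.7 mm

56.7


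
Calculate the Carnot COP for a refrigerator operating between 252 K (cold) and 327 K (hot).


dT = 327 - 252 = 75 K
COP_carnot = T_cold / dT = 252 / 75
COP_carnot = 3.36

3.36


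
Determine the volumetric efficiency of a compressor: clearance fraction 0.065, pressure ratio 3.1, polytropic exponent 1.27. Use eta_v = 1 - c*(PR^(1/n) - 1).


PR^(1/n) = 3.1^(1/1.27) = 2.43724378
eta_v = 1 - 0.065 * (2.43724378 - 1)
eta_v = 0.9066

0.9066


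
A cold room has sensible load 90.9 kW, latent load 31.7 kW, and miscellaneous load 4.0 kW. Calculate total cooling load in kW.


Q_total = Q_s + Q_l + Q_misc
Q_total = 90.9 + 31.7 + 4.0
Q_total = 126.6 kW

126.6


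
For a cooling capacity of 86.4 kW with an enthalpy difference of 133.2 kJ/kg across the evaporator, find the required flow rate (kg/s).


m_dot = Q / dh
m_dot = 86.4 / 133.2
m_dot = 0.6486 kg/s

0.6486


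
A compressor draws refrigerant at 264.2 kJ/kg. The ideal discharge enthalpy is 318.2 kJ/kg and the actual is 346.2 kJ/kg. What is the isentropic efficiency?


dh_ideal = 318.2 - 264.2 = 54.0 kJ/kg
dh_actual = 346.2 - 264.2 = 82.0 kJ/kg
eta_s = dh_ideal / dh_actual = 54.0 / 82.0
eta_s = 0.6585

0.6585


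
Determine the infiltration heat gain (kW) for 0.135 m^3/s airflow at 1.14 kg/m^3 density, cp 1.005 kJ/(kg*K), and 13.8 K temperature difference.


Q = V_dot * rho * cp * dT
Q = 0.135 * 1.14 * 1.005 * 13.8
Q = 2.134 kW

2.134


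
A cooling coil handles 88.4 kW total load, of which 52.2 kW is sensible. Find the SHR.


SHR = Q_sensible / Q_total
SHR = 52.2 / 88.4
SHR = 0.59

0.59


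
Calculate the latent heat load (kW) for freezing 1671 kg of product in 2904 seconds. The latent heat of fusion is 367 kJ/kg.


Q_lat = m * h_fg / t
Q_lat = 1671 * 367 / 2904
Q_lat = 211.18 kW

211.18


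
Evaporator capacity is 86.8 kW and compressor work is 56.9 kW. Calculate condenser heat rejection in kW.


Q_cond = Q_evap + W
Q_cond = 86.8 + 56.9
Q_cond = 143.7 kW

143.7


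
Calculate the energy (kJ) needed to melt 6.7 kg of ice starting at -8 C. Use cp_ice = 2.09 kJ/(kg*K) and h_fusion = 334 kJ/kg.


Sensible heat = cp * dT = 2.09 * 8 = 16.72 kJ/kg
Total per kg = 16.72 + 334 = 350.72 kJ/kg
Q = m * total = 6.7 * 350.72
Q = 2349.8 kJ

2349.8


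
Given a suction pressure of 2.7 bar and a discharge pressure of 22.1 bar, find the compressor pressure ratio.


PR = P_high / P_low
PR = 22.1 / 2.7
PR = 8.185

8.185


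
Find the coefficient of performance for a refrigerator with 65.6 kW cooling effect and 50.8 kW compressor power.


COP = Q_evap / W
COP = 65.6 / 50.8
COP = 1.291

1.291


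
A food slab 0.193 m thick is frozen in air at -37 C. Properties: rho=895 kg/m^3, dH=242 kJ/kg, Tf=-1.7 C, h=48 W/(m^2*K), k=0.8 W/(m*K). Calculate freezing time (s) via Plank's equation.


dT = -1.7 - (-37) = 35.3 K
term1 = a/(2h) = 0.193/(2*48) = 0.002010416667
term2 = a^2/(8k) = 0.193^2/(8*0.8) = 0.00582015625
t = rho*dH*1000/dT * (term1 + term2)
t = 895*242*1000/35.3 * (0.002010416667 + 0.00582015625)
t = 48046 s

48046


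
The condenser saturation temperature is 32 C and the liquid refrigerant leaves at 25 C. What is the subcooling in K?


Subcooling = T_cond - T_liquid
Subcooling = 32 - 25
Subcooling = 7 K

7


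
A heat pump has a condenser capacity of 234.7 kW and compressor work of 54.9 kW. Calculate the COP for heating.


COP_hp = Q_cond / W
COP_hp = 234.7 / 54.9
COP_hp = 4.275

4.275


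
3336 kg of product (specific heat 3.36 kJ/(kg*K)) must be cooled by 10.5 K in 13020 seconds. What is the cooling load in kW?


Q = m * cp * dT / t
Q = 3336 * 3.36 * 10.5 / 13020
Q = 9.039 kW

9.039


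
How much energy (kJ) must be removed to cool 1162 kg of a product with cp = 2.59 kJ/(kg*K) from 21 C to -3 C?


dT = 21 - (-3) = 24 K
Q = m * cp * dT = 1162 * 2.59 * 24
Q = 72230 kJ

72230


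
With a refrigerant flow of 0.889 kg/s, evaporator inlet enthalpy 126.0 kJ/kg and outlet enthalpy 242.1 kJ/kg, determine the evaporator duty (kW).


dh = 242.1 - 126.0 = 116.1 kJ/kg
Q_evap = m_dot * dh = 0.889 * 116.1
Q_evap = 103.21 kW

103.21


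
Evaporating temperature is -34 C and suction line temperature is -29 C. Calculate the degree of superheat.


Superheat = T_suction - T_evap
Superheat = -29 - (-34)
Superheat = 5 K

5


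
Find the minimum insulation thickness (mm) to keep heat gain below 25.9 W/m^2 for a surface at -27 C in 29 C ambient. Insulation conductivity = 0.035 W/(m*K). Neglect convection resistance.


dT = 29 - (-27) = 56 K
thickness = k * dT / q_max * 1000
thickness = 0.035 * 56 / 25.9 * 1000
thickness = 75.7 mm

75.7


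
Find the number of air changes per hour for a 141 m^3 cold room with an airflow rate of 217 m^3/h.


ACH = flow / volume
ACH = 217 / 141
ACH = 1.539

1.539


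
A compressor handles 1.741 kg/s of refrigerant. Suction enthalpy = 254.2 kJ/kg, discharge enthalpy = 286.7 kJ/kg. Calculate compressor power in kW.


dh = 286.7 - 254.2 = 32.5 kJ/kg
W = m_dot * dh = 1.741 * 32.5 = 56.58 kW

56.58


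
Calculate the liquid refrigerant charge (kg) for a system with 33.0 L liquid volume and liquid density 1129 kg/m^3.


Charge = V * rho / 1000
Charge = 33.0 * 1129 / 1000
Charge = 37.26 kg

37.26


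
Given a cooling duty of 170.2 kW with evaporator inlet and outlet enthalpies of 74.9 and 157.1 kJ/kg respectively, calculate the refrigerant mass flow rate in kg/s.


dh = 157.1 - 74.9 = 82.2 kJ/kg
m_dot = Q / dh = 170.2 / 82.2 = 2.0706 kg/s

2.0706


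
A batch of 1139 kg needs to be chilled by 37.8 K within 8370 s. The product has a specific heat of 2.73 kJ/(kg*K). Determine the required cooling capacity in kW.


Q = m * cp * dT / t
Q = 1139 * 2.73 * 37.8 / 8370
Q = 14.043 kW

14.043


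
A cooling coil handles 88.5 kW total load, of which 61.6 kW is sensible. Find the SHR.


SHR = Q_sensible / Q_total
SHR = 61.6 / 88.5
SHR = 0.696

0.696


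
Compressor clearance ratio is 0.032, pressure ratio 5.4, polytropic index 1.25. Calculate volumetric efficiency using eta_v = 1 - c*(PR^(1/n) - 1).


PR^(1/n) = 5.4^(1/1.25) = 3.85402926
eta_v = 1 - 0.032 * (3.85402926 - 1)
eta_v = 0.9087

0.9087


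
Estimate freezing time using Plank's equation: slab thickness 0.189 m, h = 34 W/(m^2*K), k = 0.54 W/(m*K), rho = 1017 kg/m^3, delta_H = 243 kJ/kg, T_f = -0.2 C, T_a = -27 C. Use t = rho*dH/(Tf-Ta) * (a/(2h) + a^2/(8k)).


dT = -0.2 - (-27) = 26.8 K
term1 = a/(2h) = 0.189/(2*34) = 0.002779411765
term2 = a^2/(8k) = 0.189^2/(8*0.54) = 0.00826875
t = rho*dH*1000/dT * (term1 + term2)
t = 1017*243*1000/26.8 * (0.002779411765 + 0.00826875)
t = 101878 s

101878


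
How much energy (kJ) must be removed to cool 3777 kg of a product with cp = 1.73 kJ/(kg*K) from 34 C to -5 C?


dT = 34 - (-5) = 39 K
Q = m * cp * dT = 3777 * 1.73 * 39
Q = 254834 kJ

254834


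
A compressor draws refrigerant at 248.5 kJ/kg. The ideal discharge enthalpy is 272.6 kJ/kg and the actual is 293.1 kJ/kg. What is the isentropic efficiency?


dh_ideal = 272.6 - 248.5 = 24.1 kJ/kg
dh_actual = 293.1 - 248.5 = 44.6 kJ/kg
eta_s = dh_ideal / dh_actual = 24.1 / 44.6
eta_s = 0.5404

0.5404


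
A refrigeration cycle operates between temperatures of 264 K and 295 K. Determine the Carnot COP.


dT = 295 - 264 = 31 K
COP_carnot = T_cold / dT = 264 / 31
COP_carnot = 8.516

8.516


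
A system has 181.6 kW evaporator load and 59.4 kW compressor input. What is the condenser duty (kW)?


Q_cond = Q_evap + W
Q_cond = 181.6 + 59.4
Q_cond = 241.0 kW

241.0


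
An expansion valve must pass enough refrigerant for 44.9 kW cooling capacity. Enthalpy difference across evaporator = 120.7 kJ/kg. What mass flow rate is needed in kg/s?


m_dot = Q / dh
m_dot = 44.9 / 120.7
m_dot = 0.372 kg/s

0.372


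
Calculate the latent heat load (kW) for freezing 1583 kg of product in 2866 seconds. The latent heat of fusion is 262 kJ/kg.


Q_lat = m * h_fg / t
Q_lat = 1583 * 262 / 2866
Q_lat = 144.71 kW

144.71


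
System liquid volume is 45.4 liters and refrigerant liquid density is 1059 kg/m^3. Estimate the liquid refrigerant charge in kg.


Charge = V * rho / 1000
Charge = 45.4 * 1059 / 1000
Charge = 48.08 kg

48.08


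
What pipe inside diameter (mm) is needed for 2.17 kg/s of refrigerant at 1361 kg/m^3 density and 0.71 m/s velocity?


A = m_dot / (rho * v) = 2.17 / (1361 * 0.71) = 0.002245656156 m^2
d = sqrt(4*A/pi) * 1000
d = 53.5 mm

53.5


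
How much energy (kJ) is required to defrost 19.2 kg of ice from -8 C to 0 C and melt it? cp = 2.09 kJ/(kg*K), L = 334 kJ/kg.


Sensible heat = cp * dT = 2.09 * 8 = 16.72 kJ/kg
Total per kg = 16.72 + 334 = 350.72 kJ/kg
Q = m * total = 19.2 * 350.72
Q = 6733.8 kJ

6733.8


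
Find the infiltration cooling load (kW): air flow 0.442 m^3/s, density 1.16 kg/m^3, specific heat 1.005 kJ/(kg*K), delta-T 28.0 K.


Q = V_dot * rho * cp * dT
Q = 0.442 * 1.16 * 1.005 * 28.0
Q = 14.428 kW

14.428
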